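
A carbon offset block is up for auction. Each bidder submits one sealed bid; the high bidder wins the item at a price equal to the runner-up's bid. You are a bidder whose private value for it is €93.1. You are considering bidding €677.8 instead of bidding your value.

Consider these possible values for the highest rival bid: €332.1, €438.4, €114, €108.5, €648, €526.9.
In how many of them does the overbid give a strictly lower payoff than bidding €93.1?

6

The deviation hurts exactly when the highest competing bid lies strictly between €93.1 and €677.8 — overbidding then wins at a price above your value.
€332.1: inside the interval → strictly worse (loss €239).
€438.4: inside the interval → strictly worse (loss €345.3).
€114: inside the interval → strictly worse (loss €20.9).
€108.5: inside the interval → strictly worse (loss €15.4).
€648: inside the interval → strictly worse (loss €554.9).
€526.9: inside the interval → strictly worse (loss €433.8).
Count: 6.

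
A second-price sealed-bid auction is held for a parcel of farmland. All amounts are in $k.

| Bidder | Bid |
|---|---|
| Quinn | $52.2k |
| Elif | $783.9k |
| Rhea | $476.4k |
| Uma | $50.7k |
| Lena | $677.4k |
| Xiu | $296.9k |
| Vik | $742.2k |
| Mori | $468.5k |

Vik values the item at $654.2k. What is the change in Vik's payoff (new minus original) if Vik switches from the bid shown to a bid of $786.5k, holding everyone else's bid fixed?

−$129.7k

The highest bid among the other bidders is $783.9k; Vik's bid doesn't change that.
Original bid $742.2k: Vik is not highest (top rival bid is $783.9k); payoff $0k.
Alternative bid $786.5k: Vik is highest, pays the top rival bid $783.9k; payoff $654.2k − $783.9k = −$129.7k.
Change in payoff = −$129.7k − ($0k) = −$129.7k.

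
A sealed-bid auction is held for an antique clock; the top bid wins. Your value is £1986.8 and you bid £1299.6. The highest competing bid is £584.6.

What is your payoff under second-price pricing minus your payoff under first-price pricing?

£715

You have the highest bid, so you win under either rule.
Second-price: pay £584.6 → payoff £1402.2.
First-price: pay your own bid £1299.6 → payoff £687.2.
Difference = £1402.2 − (£687.2) = £715.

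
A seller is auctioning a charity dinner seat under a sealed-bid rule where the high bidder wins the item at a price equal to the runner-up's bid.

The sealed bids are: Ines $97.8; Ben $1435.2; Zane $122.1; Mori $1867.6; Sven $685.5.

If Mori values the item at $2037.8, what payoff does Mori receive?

$602.6

Highest bid: Mori at $1867.6, so Mori wins.
Second-highest bid: Ben at $1435.2 — that is the price the winner pays.
Mori's payoff = value − price = $2037.8 − $1435.2 = $602.6.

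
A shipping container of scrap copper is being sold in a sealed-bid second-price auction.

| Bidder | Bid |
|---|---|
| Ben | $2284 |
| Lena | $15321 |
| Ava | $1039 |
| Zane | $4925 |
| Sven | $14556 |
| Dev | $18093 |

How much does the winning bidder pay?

Highest bid: Dev at $18093, so Dev wins.
Second-highest bid: Lena at $15321 — that is the price the winner pays.

$15321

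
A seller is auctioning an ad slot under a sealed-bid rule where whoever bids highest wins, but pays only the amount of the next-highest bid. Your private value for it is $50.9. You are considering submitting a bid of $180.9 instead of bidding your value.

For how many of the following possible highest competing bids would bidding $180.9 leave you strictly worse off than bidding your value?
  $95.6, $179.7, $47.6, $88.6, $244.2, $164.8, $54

The deviation hurts exactly when the highest competing bid lies strictly between $50.9 and $180.9 — overbidding then wins at a price above your value.
$95.6: inside the interval → strictly worse (loss $44.7).
$179.7: inside the interval → strictly worse (loss $128.8).
$47.6: below both → same outcome either way.
$88.6: inside the interval → strictly worse (loss $37.7).
$244.2: above both → same outcome either way.
$164.8: inside the interval → strictly worse (loss $113.9).
$54: inside the interval → strictly worse (loss $3.1).
Count: 5.

5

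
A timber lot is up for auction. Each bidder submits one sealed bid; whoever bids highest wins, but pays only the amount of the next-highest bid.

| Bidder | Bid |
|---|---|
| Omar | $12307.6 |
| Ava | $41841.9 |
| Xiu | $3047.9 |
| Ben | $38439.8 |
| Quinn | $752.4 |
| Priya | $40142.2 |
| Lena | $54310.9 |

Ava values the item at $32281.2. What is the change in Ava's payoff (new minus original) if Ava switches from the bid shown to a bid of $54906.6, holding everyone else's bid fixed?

−$22029.7

The highest bid among the other bidders is $54310.9; Ava's bid doesn't change that.
Original bid $41841.9: Ava is not highest (top rival bid is $54310.9); payoff $0.
Alternative bid $54906.6: Ava is highest, pays the top rival bid $54310.9; payoff $32281.2 − $54310.9 = −$22029.7.
Change in payoff = −$22029.7 − ($0) = −$22029.7.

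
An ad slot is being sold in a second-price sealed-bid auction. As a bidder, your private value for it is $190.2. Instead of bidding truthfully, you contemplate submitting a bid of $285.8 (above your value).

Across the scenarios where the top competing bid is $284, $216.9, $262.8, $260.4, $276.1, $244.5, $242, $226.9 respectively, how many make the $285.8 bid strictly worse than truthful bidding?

The deviation hurts exactly when the highest competing bid lies strictly between $190.2 and $285.8 — overbidding then wins at a price above your value.
$284: inside the interval → strictly worse (loss $93.8).
$216.9: inside the interval → strictly worse (loss $26.7).
$262.8: inside the interval → strictly worse (loss $72.6).
$260.4: inside the interval → strictly worse (loss $70.2).
$276.1: inside the interval → strictly worse (loss $85.9).
$244.5: inside the interval → strictly worse (loss $54.3).
$242: inside the interval → strictly worse (loss $51.8).
$226.9: inside the interval → strictly worse (loss $36.7).
Count: 8.

8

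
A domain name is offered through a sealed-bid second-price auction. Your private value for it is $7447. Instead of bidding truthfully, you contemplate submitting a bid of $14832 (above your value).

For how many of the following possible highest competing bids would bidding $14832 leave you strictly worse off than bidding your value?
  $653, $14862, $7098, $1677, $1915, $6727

The deviation hurts exactly when the highest competing bid lies strictly between $7447 and $14832 — overbidding then wins at a price above your value.
$653: below both → same outcome either way.
$14862: above both → same outcome either way.
$7098: below both → same outcome either way.
$1677: below both → same outcome either way.
$1915: below both → same outcome either way.
$6727: below both → same outcome either way.
Count: 0.

0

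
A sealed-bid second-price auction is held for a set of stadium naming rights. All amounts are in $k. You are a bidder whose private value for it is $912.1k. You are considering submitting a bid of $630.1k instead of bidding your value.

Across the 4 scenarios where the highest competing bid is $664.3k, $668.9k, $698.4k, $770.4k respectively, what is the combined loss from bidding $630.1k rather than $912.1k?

$846.4k

The deviation costs you only when the competing bid falls strictly between $630.1k and $912.1k; elsewhere both bids give the same outcome.
$664.3k: truthful payoff $247.8k, deviation payoff $0k → loss $247.8k.
$668.9k: truthful payoff $243.2k, deviation payoff $0k → loss $243.2k.
$698.4k: truthful payoff $213.7k, deviation payoff $0k → loss $213.7k.
$770.4k: truthful payoff $141.7k, deviation payoff $0k → loss $141.7k.
Total loss = $247.8k + $243.2k + $213.7k + $141.7k = $846.4k.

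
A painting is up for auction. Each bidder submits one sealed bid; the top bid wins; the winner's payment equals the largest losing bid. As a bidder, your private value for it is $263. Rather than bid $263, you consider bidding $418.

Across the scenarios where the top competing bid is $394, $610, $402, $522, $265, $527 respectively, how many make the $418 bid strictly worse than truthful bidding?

The deviation hurts exactly when the highest competing bid lies strictly between $263 and $418 — overbidding then wins at a price above your value.
$394: inside the interval → strictly worse (loss $131).
$610: above both → same outcome either way.
$402: inside the interval → strictly worse (loss $139).
$522: above both → same outcome either way.
$265: inside the interval → strictly worse (loss $2).
$527: above both → same outcome either way.
Count: 3.

3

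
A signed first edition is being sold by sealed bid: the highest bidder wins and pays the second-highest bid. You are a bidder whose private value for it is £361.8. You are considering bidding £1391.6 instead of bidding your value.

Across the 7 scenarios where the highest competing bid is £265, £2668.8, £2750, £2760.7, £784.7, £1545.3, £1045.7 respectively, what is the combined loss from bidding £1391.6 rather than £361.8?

The deviation costs you only when the competing bid falls strictly between £361.8 and £1391.6; elsewhere both bids give the same outcome.
£265: outcomes coincide → loss £0.
£2668.8: outcomes coincide → loss £0.
£2750: outcomes coincide → loss £0.
£2760.7: outcomes coincide → loss £0.
£784.7: truthful payoff £0, deviation payoff −£422.9 → loss £422.9.
£1545.3: outcomes coincide → loss £0.
£1045.7: truthful payoff £0, deviation payoff −£683.9 → loss £683.9.
Total loss = £422.9 + £683.9 = £1106.8.
Because the price is fixed by the runner-up's bid, deviating from your value can only change a good outcome into a bad one — never the reverse.

£1106.8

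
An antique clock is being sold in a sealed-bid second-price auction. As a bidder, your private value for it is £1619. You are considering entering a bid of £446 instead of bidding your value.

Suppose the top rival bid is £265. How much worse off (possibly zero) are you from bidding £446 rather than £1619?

£0

Bidding your value £1619: you win (since £1619 > £265) and pay £265. Payoff £1354.
Bidding £446: you win and pay £265. Payoff £1619 − £265 = £1354.
Difference = £1354 − £1354 = £0; both bids lead to the same outcome because the competing bid is below both your value and your alternative bid.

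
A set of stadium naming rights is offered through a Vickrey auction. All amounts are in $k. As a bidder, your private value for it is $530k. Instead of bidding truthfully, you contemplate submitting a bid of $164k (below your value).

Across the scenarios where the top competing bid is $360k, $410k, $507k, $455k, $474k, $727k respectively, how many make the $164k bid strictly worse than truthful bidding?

The deviation hurts exactly when the highest competing bid lies strictly between $164k and $530k — underbidding then forfeits a profitable win.
$360k: inside the interval → strictly worse (loss $170k).
$410k: inside the interval → strictly worse (loss $120k).
$507k: inside the interval → strictly worse (loss $23k).
$455k: inside the interval → strictly worse (loss $75k).
$474k: inside the interval → strictly worse (loss $56k).
$727k: above both → same outcome either way.
Count: 5.

5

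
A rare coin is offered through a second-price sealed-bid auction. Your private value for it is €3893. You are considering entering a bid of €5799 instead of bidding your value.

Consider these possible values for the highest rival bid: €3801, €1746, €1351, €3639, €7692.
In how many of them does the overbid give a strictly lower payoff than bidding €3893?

0

The deviation hurts exactly when the highest competing bid lies strictly between €3893 and €5799 — overbidding then wins at a price above your value.
€3801: below both → same outcome either way.
€1746: below both → same outcome either way.
€1351: below both → same outcome either way.
€3639: below both → same outcome either way.
€7692: above both → same outcome either way.
Count: 0.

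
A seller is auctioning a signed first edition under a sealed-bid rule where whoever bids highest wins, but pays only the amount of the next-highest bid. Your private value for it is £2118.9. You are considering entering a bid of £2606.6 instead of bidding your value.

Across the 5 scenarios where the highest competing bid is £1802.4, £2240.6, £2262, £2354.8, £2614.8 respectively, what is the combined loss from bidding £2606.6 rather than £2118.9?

The deviation costs you only when the competing bid falls strictly between £2118.9 and £2606.6; elsewhere both bids give the same outcome.
£1802.4: outcomes coincide → loss £0.
£2240.6: truthful payoff £0, deviation payoff −£121.7 → loss £121.7.
£2262: truthful payoff £0, deviation payoff −£143.1 → loss £143.1.
£2354.8: truthful payoff £0, deviation payoff −£235.9 → loss £235.9.
£2614.8: outcomes coincide → loss £0.
Total loss = £121.7 + £143.1 + £235.9 = £500.7.

£500.7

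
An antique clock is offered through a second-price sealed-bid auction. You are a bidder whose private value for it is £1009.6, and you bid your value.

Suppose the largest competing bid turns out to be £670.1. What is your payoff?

Your bid £1009.6 exceeds the highest competing bid £670.1, so you win.
In a second-price auction the winner pays the second-highest bid, £670.1.
Payoff = value − price = £1009.6 − £670.1 = £339.5.

£339.5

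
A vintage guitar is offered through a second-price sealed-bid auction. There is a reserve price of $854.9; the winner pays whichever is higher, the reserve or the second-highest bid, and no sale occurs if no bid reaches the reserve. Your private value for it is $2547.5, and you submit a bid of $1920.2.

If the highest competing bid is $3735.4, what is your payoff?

$0

Your bid $1920.2 is below the highest competing bid $3735.4, so you lose. Payoff $0.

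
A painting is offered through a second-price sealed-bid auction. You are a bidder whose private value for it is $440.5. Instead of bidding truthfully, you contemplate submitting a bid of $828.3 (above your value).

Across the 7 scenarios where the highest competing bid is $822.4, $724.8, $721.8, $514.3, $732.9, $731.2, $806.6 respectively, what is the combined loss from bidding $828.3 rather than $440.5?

The deviation costs you only when the competing bid falls strictly between $440.5 and $828.3; elsewhere both bids give the same outcome.
$822.4: truthful payoff $0, deviation payoff −$381.9 → loss $381.9.
$724.8: truthful payoff $0, deviation payoff −$284.3 → loss $284.3.
$721.8: truthful payoff $0, deviation payoff −$281.3 → loss $281.3.
$514.3: truthful payoff $0, deviation payoff −$73.8 → loss $73.8.
$732.9: truthful payoff $0, deviation payoff −$292.4 → loss $292.4.
$731.2: truthful payoff $0, deviation payoff −$290.7 → loss $290.7.
$806.6: truthful payoff $0, deviation payoff −$366.1 → loss $366.1.
Total loss = $381.9 + $284.3 + $281.3 + $73.8 + $292.4 + $290.7 + $366.1 = $1970.5.

$1970.5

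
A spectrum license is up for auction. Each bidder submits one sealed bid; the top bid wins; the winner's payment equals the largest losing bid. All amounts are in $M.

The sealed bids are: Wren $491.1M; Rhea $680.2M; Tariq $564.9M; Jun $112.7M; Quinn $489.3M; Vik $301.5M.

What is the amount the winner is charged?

$564.9M

Highest bid: Rhea at $680.2M, so Rhea wins.
Second-highest bid: Tariq at $564.9M — that is the price the winner pays.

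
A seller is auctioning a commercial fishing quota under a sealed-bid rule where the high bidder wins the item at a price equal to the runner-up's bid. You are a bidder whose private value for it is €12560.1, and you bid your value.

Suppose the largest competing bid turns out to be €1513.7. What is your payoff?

€11046.4

Your bid €12560.1 exceeds the highest competing bid €1513.7, so you win.
In a second-price auction the winner pays the second-highest bid, €1513.7.
Payoff = value − price = €12560.1 − €1513.7 = €11046.4.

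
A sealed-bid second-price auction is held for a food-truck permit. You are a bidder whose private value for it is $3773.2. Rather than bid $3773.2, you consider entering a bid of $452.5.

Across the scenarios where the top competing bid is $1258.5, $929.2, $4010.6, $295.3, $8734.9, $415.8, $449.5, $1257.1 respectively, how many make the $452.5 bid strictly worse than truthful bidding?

3

The deviation hurts exactly when the highest competing bid lies strictly between $452.5 and $3773.2 — underbidding then forfeits a profitable win.
$1258.5: inside the interval → strictly worse (loss $2514.7).
$929.2: inside the interval → strictly worse (loss $2844).
$4010.6: above both → same outcome either way.
$295.3: below both → same outcome either way.
$8734.9: above both → same outcome either way.
$415.8: below both → same outcome either way.
$449.5: below both → same outcome either way.
$1257.1: inside the interval → strictly worse (loss $2516.1).
Count: 3.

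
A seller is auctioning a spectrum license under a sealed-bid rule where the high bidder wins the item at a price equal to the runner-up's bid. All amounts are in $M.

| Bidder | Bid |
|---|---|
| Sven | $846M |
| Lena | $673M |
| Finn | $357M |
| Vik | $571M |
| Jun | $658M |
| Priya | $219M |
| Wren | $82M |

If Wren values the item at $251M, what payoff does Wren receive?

$0M

Highest bid: Sven at $846M, so Sven wins.
Second-highest bid: Lena at $673M — that is the price the winner pays.
Wren did not win, so Wren pays nothing and receives nothing: payoff $0M.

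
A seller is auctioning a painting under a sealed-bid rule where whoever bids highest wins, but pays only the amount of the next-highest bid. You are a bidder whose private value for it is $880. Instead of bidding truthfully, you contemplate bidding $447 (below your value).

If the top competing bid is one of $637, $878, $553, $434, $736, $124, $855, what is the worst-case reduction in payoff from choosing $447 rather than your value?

$327

$637: truthful gives $243, deviation gives $0 → loss $243.
$878: truthful gives $2, deviation gives $0 → loss $2.
$553: truthful gives $327, deviation gives $0 → loss $327.
$434: same outcome either way → loss $0.
$736: truthful gives $144, deviation gives $0 → loss $144.
$124: same outcome either way → loss $0.
$855: truthful gives $25, deviation gives $0 → loss $25.
Maximum loss: $327.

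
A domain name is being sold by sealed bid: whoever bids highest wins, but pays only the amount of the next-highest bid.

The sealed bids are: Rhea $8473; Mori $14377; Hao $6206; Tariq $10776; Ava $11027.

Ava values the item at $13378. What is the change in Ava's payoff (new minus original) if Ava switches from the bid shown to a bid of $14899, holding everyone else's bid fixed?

−$999

The highest bid among the other bidders is $14377; Ava's bid doesn't change that.
Original bid $11027: Ava is not highest (top rival bid is $14377); payoff $0.
Alternative bid $14899: Ava is highest, pays the top rival bid $14377; payoff $13378 − $14377 = −$999.
Change in payoff = −$999 − ($0) = −$999.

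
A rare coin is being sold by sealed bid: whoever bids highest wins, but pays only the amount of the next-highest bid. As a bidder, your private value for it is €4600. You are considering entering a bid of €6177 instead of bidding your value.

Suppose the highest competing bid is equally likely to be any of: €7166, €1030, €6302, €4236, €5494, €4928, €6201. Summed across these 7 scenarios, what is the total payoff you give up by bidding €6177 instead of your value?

€1222

The deviation costs you only when the competing bid falls strictly between €4600 and €6177; elsewhere both bids give the same outcome.
€7166: outcomes coincide → loss €0.
€1030: outcomes coincide → loss €0.
€6302: outcomes coincide → loss €0.
€4236: outcomes coincide → loss €0.
€5494: truthful payoff €0, deviation payoff −€894 → loss €894.
€4928: truthful payoff €0, deviation payoff −€328 → loss €328.
€6201: outcomes coincide → loss €0.
Total loss = €894 + €328 = €1222.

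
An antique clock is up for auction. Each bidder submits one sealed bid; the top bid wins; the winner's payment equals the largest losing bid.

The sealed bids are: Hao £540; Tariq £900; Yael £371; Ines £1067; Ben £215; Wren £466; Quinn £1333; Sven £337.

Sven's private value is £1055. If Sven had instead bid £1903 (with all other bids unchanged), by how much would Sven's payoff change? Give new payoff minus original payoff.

The highest bid among the other bidders is £1333; Sven's bid doesn't change that.
Original bid £337: Sven is not highest (top rival bid is £1333); payoff £0.
Alternative bid £1903: Sven is highest, pays the top rival bid £1333; payoff £1055 − £1333 = −£278.
Change in payoff = −£278 − (£0) = −£278.

−£278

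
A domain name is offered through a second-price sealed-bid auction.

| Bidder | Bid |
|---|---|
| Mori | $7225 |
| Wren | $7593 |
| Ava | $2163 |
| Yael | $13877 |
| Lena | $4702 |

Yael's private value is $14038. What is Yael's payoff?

$6445

Highest bid: Yael at $13877, so Yael wins.
Second-highest bid: Wren at $7593 — that is the price the winner pays.
Yael's payoff = value − price = $14038 − $7593 = $6445.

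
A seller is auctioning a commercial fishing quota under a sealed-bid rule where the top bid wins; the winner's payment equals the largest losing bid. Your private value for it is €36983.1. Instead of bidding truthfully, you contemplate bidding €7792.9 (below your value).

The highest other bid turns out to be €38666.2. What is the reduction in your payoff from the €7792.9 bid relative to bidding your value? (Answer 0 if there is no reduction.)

€0

Bidding your value €36983.1: you lose (since €36983.1 < €38666.2). Payoff €0.
Bidding €7792.9: you lose. Payoff €0.
Difference = €0 − €0 = €0; both bids lead to the same outcome because the competing bid is above both your value and your alternative bid.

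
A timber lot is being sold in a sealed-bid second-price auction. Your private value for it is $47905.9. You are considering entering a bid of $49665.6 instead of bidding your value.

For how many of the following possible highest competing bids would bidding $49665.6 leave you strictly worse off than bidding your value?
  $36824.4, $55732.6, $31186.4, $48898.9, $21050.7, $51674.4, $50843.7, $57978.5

The deviation hurts exactly when the highest competing bid lies strictly between $47905.9 and $49665.6 — overbidding then wins at a price above your value.
$36824.4: below both → same outcome either way.
$55732.6: above both → same outcome either way.
$31186.4: below both → same outcome either way.
$48898.9: inside the interval → strictly worse (loss $993).
$21050.7: below both → same outcome either way.
$51674.4: above both → same outcome either way.
$50843.7: above both → same outcome either way.
$57978.5: above both → same outcome either way.
Count: 1.

1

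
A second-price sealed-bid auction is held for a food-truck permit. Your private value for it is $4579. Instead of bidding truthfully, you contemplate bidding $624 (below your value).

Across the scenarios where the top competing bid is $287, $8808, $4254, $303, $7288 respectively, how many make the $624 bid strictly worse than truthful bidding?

The deviation hurts exactly when the highest competing bid lies strictly between $624 and $4579 — underbidding then forfeits a profitable win.
$287: below both → same outcome either way.
$8808: above both → same outcome either way.
$4254: inside the interval → strictly worse (loss $325).
$303: below both → same outcome either way.
$7288: above both → same outcome either way.
Count: 1.

1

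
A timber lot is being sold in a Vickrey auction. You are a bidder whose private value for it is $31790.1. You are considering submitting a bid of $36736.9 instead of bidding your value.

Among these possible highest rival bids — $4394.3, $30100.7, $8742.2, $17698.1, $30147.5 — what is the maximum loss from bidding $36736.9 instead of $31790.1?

$0

$4394.3: same outcome either way → loss $0.
$30100.7: same outcome either way → loss $0.
$8742.2: same outcome either way → loss $0.
$17698.1: same outcome either way → loss $0.
$30147.5: same outcome either way → loss $0.
Maximum loss: $0.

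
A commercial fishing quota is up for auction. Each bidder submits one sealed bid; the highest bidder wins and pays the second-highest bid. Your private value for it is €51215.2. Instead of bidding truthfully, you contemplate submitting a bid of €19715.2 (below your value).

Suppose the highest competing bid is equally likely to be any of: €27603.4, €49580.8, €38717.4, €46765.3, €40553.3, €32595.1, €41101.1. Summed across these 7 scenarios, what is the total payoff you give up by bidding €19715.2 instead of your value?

€81590

The deviation costs you only when the competing bid falls strictly between €19715.2 and €51215.2; elsewhere both bids give the same outcome.
€27603.4: truthful payoff €23611.8, deviation payoff €0 → loss €23611.8.
€49580.8: truthful payoff €1634.4, deviation payoff €0 → loss €1634.4.
€38717.4: truthful payoff €12497.8, deviation payoff €0 → loss €12497.8.
€46765.3: truthful payoff €4449.9, deviation payoff €0 → loss €4449.9.
€40553.3: truthful payoff €10661.9, deviation payoff €0 → loss €10661.9.
€32595.1: truthful payoff €18620.1, deviation payoff €0 → loss €18620.1.
€41101.1: truthful payoff €10114.1, deviation payoff €0 → loss €10114.1.
Total loss = €23611.8 + €1634.4 + €12497.8 + €4449.9 + €10661.9 + €18620.1 + €10114.1 = €81590.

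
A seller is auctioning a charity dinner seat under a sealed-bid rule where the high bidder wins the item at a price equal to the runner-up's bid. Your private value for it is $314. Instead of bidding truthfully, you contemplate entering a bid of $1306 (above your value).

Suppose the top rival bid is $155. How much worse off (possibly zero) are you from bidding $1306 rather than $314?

Bidding your value $314: you win (since $314 > $155) and pay $155. Payoff $159.
Bidding $1306: you win and pay $155. Payoff $314 − $155 = $159.
Difference = $159 − $159 = $0; both bids lead to the same outcome because the competing bid is below both your value and your alternative bid.

$0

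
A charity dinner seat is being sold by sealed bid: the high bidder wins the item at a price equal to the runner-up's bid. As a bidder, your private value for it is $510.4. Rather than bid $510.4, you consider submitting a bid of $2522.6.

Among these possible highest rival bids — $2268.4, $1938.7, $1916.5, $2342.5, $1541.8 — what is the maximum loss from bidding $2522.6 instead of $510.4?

$2268.4: truthful gives $0, deviation gives −$1758 → loss $1758.
$1938.7: truthful gives $0, deviation gives −$1428.3 → loss $1428.3.
$1916.5: truthful gives $0, deviation gives −$1406.1 → loss $1406.1.
$2342.5: truthful gives $0, deviation gives −$1832.1 → loss $1832.1.
$1541.8: truthful gives $0, deviation gives −$1031.4 → loss $1031.4.
Maximum loss: $1832.1.

$1832.1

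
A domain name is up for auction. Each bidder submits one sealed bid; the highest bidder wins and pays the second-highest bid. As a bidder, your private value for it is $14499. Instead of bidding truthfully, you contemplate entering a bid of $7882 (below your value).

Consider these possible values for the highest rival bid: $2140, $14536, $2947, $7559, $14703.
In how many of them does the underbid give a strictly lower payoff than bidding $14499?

The deviation hurts exactly when the highest competing bid lies strictly between $7882 and $14499 — underbidding then forfeits a profitable win.
$2140: below both → same outcome either way.
$14536: above both → same outcome either way.
$2947: below both → same outcome either way.
$7559: below both → same outcome either way.
$14703: above both → same outcome either way.
Count: 0.

0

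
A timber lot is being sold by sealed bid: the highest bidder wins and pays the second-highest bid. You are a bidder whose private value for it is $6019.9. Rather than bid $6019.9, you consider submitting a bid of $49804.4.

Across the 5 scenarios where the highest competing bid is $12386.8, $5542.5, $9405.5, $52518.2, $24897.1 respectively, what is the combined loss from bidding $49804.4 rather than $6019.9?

The deviation costs you only when the competing bid falls strictly between $6019.9 and $49804.4; elsewhere both bids give the same outcome.
$12386.8: truthful payoff $0, deviation payoff −$6366.9 → loss $6366.9.
$5542.5: outcomes coincide → loss $0.
$9405.5: truthful payoff $0, deviation payoff −$3385.6 → loss $3385.6.
$52518.2: outcomes coincide → loss $0.
$24897.1: truthful payoff $0, deviation payoff −$18877.2 → loss $18877.2.
Total loss = $6366.9 + $3385.6 + $18877.2 = $28629.7.
Because the price is fixed by the runner-up's bid, deviating from your value can only change a good outcome into a bad one — never the reverse.

$28629.7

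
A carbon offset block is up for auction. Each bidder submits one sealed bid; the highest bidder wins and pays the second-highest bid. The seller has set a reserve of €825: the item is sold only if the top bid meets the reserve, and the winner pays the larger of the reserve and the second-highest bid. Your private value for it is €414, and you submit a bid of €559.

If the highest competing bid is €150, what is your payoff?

€0

Your bid €559 is the highest bid but falls below the reserve €825, so the item goes unsold. Payoff €0.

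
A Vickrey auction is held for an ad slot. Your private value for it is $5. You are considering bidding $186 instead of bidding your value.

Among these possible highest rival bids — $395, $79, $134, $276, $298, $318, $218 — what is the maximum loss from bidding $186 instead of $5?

$395: same outcome either way → loss $0.
$79: truthful gives $0, deviation gives −$74 → loss $74.
$134: truthful gives $0, deviation gives −$129 → loss $129.
$276: same outcome either way → loss $0.
$298: same outcome either way → loss $0.
$318: same outcome either way → loss $0.
$218: same outcome either way → loss $0.
Maximum loss: $129.

$129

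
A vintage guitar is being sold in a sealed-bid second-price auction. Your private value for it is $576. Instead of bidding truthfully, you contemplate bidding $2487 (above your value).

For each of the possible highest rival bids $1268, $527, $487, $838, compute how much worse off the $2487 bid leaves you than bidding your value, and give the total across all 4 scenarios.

The deviation costs you only when the competing bid falls strictly between $576 and $2487; elsewhere both bids give the same outcome.
$1268: truthful payoff $0, deviation payoff −$692 → loss $692.
$527: outcomes coincide → loss $0.
$487: outcomes coincide → loss $0.
$838: truthful payoff $0, deviation payoff −$262 → loss $262.
Total loss = $692 + $262 = $954.
In a second-price auction your bid sets only whether you win, not what you pay, so bidding your true value is weakly dominant.

$954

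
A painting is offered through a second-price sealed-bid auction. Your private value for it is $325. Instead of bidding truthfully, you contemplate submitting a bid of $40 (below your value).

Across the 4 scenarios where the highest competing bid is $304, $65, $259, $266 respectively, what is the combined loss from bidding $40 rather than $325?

$406

The deviation costs you only when the competing bid falls strictly between $40 and $325; elsewhere both bids give the same outcome.
$304: truthful payoff $21, deviation payoff $0 → loss $21.
$65: truthful payoff $260, deviation payoff $0 → loss $260.
$259: truthful payoff $66, deviation payoff $0 → loss $66.
$266: truthful payoff $59, deviation payoff $0 → loss $59.
Total loss = $21 + $260 + $66 + $59 = $406.
Truthful bidding weakly dominates here: raising your bid can only win items priced above your value, and lowering it can only forfeit items priced below.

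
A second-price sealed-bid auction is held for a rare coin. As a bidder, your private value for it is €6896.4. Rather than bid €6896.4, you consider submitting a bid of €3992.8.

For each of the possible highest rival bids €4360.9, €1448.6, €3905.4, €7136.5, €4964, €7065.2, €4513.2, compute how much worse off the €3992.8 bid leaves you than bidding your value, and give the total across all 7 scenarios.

€6851.1

The deviation costs you only when the competing bid falls strictly between €3992.8 and €6896.4; elsewhere both bids give the same outcome.
€4360.9: truthful payoff €2535.5, deviation payoff €0 → loss €2535.5.
€1448.6: outcomes coincide → loss €0.
€3905.4: outcomes coincide → loss €0.
€7136.5: outcomes coincide → loss €0.
€4964: truthful payoff €1932.4, deviation payoff €0 → loss €1932.4.
€7065.2: outcomes coincide → loss €0.
€4513.2: truthful payoff €2383.2, deviation payoff €0 → loss €2383.2.
Total loss = €2535.5 + €1932.4 + €2383.2 = €6851.1.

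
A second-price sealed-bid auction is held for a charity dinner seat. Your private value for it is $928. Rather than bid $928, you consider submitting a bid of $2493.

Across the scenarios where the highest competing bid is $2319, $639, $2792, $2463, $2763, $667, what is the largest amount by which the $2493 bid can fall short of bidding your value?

$2319: truthful gives $0, deviation gives −$1391 → loss $1391.
$639: same outcome either way → loss $0.
$2792: same outcome either way → loss $0.
$2463: truthful gives $0, deviation gives −$1535 → loss $1535.
$2763: same outcome either way → loss $0.
$667: same outcome either way → loss $0.
Maximum loss: $1535.

$1535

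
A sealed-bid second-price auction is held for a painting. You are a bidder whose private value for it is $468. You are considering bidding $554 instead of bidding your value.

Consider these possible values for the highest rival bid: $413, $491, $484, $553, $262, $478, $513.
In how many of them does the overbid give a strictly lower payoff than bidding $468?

5

The deviation hurts exactly when the highest competing bid lies strictly between $468 and $554 — overbidding then wins at a price above your value.
$413: below both → same outcome either way.
$491: inside the interval → strictly worse (loss $23).
$484: inside the interval → strictly worse (loss $16).
$553: inside the interval → strictly worse (loss $85).
$262: below both → same outcome either way.
$478: inside the interval → strictly worse (loss $10).
$513: inside the interval → strictly worse (loss $45).
Count: 5.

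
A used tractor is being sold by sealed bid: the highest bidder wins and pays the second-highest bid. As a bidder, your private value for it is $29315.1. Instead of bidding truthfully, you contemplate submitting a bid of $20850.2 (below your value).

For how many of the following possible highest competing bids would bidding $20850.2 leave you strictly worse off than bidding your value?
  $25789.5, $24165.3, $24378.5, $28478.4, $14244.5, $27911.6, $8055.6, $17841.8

The deviation hurts exactly when the highest competing bid lies strictly between $20850.2 and $29315.1 — underbidding then forfeits a profitable win.
$25789.5: inside the interval → strictly worse (loss $3525.6).
$24165.3: inside the interval → strictly worse (loss $5149.8).
$24378.5: inside the interval → strictly worse (loss $4936.6).
$28478.4: inside the interval → strictly worse (loss $836.7).
$14244.5: below both → same outcome either way.
$27911.6: inside the interval → strictly worse (loss $1403.5).
$8055.6: below both → same outcome either way.
$17841.8: below both → same outcome either way.
Count: 5.

5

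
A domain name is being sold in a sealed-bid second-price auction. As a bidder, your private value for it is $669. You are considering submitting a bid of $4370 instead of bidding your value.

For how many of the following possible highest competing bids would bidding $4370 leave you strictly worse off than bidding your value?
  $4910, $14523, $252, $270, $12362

The deviation hurts exactly when the highest competing bid lies strictly between $669 and $4370 — overbidding then wins at a price above your value.
$4910: above both → same outcome either way.
$14523: above both → same outcome either way.
$252: below both → same outcome either way.
$270: below both → same outcome either way.
$12362: above both → same outcome either way.
Count: 0.

0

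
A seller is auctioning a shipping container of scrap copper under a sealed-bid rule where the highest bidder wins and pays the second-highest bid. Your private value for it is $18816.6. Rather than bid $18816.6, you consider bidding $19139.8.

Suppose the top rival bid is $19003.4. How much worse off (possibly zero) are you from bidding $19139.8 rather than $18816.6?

$186.8

Bidding your value $18816.6: you lose (since $18816.6 < $19003.4). Payoff $0.
Bidding $19139.8: you win and pay $19003.4. Payoff $18816.6 − $19003.4 = −$186.8.
The competing bid $19003.4 lies between your value and your inflated bid, so overbidding wins an item priced above your value.
Loss from deviating = $0 − (−$186.8) = $186.8.
Truthful bidding weakly dominates here: raising your bid can only win items priced above your value, and lowering it can only forfeit items priced below.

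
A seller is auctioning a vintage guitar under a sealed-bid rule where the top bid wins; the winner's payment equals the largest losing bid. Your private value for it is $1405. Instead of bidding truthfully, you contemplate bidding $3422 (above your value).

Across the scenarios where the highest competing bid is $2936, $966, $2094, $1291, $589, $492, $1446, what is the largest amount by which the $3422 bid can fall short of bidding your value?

$1531

$2936: truthful gives $0, deviation gives −$1531 → loss $1531.
$966: same outcome either way → loss $0.
$2094: truthful gives $0, deviation gives −$689 → loss $689.
$1291: same outcome either way → loss $0.
$589: same outcome either way → loss $0.
$492: same outcome either way → loss $0.
$1446: truthful gives $0, deviation gives −$41 → loss $41.
Maximum loss: $1531.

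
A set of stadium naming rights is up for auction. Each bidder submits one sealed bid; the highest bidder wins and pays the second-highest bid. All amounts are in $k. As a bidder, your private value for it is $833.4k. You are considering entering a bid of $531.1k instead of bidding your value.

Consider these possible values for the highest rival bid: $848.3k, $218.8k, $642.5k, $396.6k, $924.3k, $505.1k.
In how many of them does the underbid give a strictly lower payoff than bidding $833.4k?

The deviation hurts exactly when the highest competing bid lies strictly between $531.1k and $833.4k — underbidding then forfeits a profitable win.
$848.3k: above both → same outcome either way.
$218.8k: below both → same outcome either way.
$642.5k: inside the interval → strictly worse (loss $190.9k).
$396.6k: below both → same outcome either way.
$924.3k: above both → same outcome either way.
$505.1k: below both → same outcome either way.
Count: 1.

1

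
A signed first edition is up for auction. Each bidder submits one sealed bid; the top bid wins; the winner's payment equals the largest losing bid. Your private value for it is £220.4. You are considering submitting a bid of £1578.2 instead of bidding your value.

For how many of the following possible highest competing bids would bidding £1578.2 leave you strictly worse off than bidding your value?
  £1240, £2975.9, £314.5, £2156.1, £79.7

The deviation hurts exactly when the highest competing bid lies strictly between £220.4 and £1578.2 — overbidding then wins at a price above your value.
£1240: inside the interval → strictly worse (loss £1019.6).
£2975.9: above both → same outcome either way.
£314.5: inside the interval → strictly worse (loss £94.1).
£2156.1: above both → same outcome either way.
£79.7: below both → same outcome either way.
Count: 2.

2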